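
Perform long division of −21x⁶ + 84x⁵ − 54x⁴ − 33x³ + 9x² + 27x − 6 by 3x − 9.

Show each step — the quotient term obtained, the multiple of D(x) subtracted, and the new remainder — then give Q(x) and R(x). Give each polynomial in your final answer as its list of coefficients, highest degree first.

Q = [-7, 7, 3, -2, -3, 0]; R = [-6]

Step 1: lead(−21x⁶ + 84x⁵ − 54x⁴ − 33x³ + 9x² + 27x − 6) ÷ lead(D) = −21x⁶ ÷ 3x = −7x⁵. Subtract (−7x⁵)·D = −21x⁶ + 63x⁵. Remainder: 21x⁵ − 54x⁴ − 33x³ + 9x² + 27x − 6.
Step 2: lead(21x⁵ − 54x⁴ − 33x³ + 9x² + 27x − 6) ÷ lead(D) = 21x⁵ ÷ 3x = 7x⁴. Subtract (7x⁴)·D = 21x⁵ − 63x⁴. Remainder: 9x⁴ − 33x³ + 9x² + 27x − 6.
Step 3: lead(9x⁴ − 33x³ + 9x² + 27x − 6) ÷ lead(D) = 9x⁴ ÷ 3x = 3x³. Subtract (3x³)·D = 9x⁴ − 27x³. Remainder: −6x³ + 9x² + 27x − 6.
Step 4: lead(−6x³ + 9x² + 27x − 6) ÷ lead(D) = −6x³ ÷ 3x = −2x². Subtract (−2x²)·D = −6x³ + 18x². Remainder: −9x² + 27x − 6.
Step 5: lead(−9x² + 27x − 6) ÷ lead(D) = −9x² ÷ 3x = −3x. Subtract (−3x)·D = −9x² + 27x. Remainder: −6.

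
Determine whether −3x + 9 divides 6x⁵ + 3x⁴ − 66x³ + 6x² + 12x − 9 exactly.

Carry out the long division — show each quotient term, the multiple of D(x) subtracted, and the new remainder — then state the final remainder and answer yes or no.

Step 1: lead(6x⁵ + 3x⁴ − 66x³ + 6x² + 12x − 9) ÷ lead(D) = 6x⁵ ÷ −3x = −2x⁴. Subtract (−2x⁴)·D = 6x⁵ − 18x⁴. Remainder: 21x⁴ − 66x³ + 6x² + 12x − 9.
Step 2: lead(21x⁴ − 66x³ + 6x² + 12x − 9) ÷ lead(D) = 21x⁴ ÷ −3x = −7x³. Subtract (−7x³)·D = 21x⁴ − 63x³. Remainder: −3x³ + 6x² + 12x − 9.
Step 3: lead(−3x³ + 6x² + 12x − 9) ÷ lead(D) = −3x³ ÷ −3x = x². Subtract (x²)·D = −3x³ + 9x². Remainder: −3x² + 12x − 9.
Step 4: lead(−3x² + 12x − 9) ÷ lead(D) = −3x² ÷ −3x = x. Subtract (x)·D = −3x² + 9x. Remainder: 3x − 9.
Step 5: lead(3x − 9) ÷ lead(D) = 3x ÷ −3x = −1. Subtract (−1)·D = 3x − 9. Remainder: 0.

R(x) = 0, so D(x) is a factor of P(x). yes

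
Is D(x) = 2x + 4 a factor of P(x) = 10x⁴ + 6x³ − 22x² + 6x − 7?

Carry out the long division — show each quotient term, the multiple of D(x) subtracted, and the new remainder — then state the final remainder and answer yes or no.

Step 1: lead(10x⁴ + 6x³ − 22x² + 6x − 7) ÷ lead(D) = 10x⁴ ÷ 2x = 5x³. Subtract (5x³)·D = 10x⁴ + 20x³. Remainder: −14x³ − 22x² + 6x − 7.
Step 2: lead(−14x³ − 22x² + 6x − 7) ÷ lead(D) = −14x³ ÷ 2x = −7x². Subtract (−7x²)·D = −14x³ − 28x². Remainder: 6x² + 6x − 7.
Step 3: lead(6x² + 6x − 7) ÷ lead(D) = 6x² ÷ 2x = 3x. Subtract (3x)·D = 6x² + 12x. Remainder: −6x − 7.
Step 4: lead(−6x − 7) ÷ lead(D) = −6x ÷ 2x = −3. Subtract (−3)·D = −6x − 12. Remainder: 5.

R(x) = 5, so D(x) is not a factor of P(x). no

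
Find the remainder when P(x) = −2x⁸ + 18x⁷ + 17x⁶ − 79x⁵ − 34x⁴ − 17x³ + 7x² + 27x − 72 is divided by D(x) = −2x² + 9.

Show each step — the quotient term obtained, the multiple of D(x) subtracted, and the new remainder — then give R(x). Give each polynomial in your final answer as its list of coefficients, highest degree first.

R = [-9, 0]

Step 1: lead(−2x⁸ + 18x⁷ + 17x⁶ − 79x⁵ − 34x⁴ − 17x³ + 7x² + 27x − 72) ÷ lead(D) = −2x⁸ ÷ −2x² = x⁶. Subtract (x⁶)·D = −2x⁸ + 9x⁶. Remainder: 18x⁷ + 8x⁶ − 79x⁵ − 34x⁴ − 17x³ + 7x² + 27x − 72.
Step 2: lead(18x⁷ + 8x⁶ − 79x⁵ − 34x⁴ − 17x³ + 7x² + 27x − 72) ÷ lead(D) = 18x⁷ ÷ −2x² = −9x⁵. Subtract (−9x⁵)·D = 18x⁷ − 81x⁵. Remainder: 8x⁶ + 2x⁵ − 34x⁴ − 17x³ + 7x² + 27x − 72.
Step 3: lead(8x⁶ + 2x⁵ − 34x⁴ − 17x³ + 7x² + 27x − 72) ÷ lead(D) = 8x⁶ ÷ −2x² = −4x⁴. Subtract (−4x⁴)·D = 8x⁶ − 36x⁴. Remainder: 2x⁵ + 2x⁴ − 17x³ + 7x² + 27x − 72.
Step 4: lead(2x⁵ + 2x⁴ − 17x³ + 7x² + 27x − 72) ÷ lead(D) = 2x⁵ ÷ −2x² = −x³. Subtract (−x³)·D = 2x⁵ − 9x³. Remainder: 2x⁴ − 8x³ + 7x² + 27x − 72.
Step 5: lead(2x⁴ − 8x³ + 7x² + 27x − 72) ÷ lead(D) = 2x⁴ ÷ −2x² = −x². Subtract (−x²)·D = 2x⁴ − 9x². Remainder: −8x³ + 16x² + 27x − 72.
Step 6: lead(−8x³ + 16x² + 27x − 72) ÷ lead(D) = −8x³ ÷ −2x² = 4x. Subtract (4x)·D = −8x³ + 36x. Remainder: 16x² − 9x − 72.
Step 7: lead(16x² − 9x − 72) ÷ lead(D) = 16x² ÷ −2x² = −8. Subtract (−8)·D = 16x² − 72. Remainder: −9x.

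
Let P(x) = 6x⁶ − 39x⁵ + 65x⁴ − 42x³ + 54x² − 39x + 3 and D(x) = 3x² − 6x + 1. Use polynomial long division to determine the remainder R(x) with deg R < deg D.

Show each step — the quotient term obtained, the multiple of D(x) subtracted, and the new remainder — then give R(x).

R(x) = 8x − 4

Step 1: lead(6x⁶ − 39x⁵ + 65x⁴ − 42x³ + 54x² − 39x + 3) ÷ lead(D) = 6x⁶ ÷ 3x² = 2x⁴. Subtract (2x⁴)·D = 6x⁶ − 12x⁵ + 2x⁴. Remainder: −27x⁵ + 63x⁴ − 42x³ + 54x² − 39x + 3.
Step 2: lead(−27x⁵ + 63x⁴ − 42x³ + 54x² − 39x + 3) ÷ lead(D) = −27x⁵ ÷ 3x² = −9x³. Subtract (−9x³)·D = −27x⁵ + 54x⁴ − 9x³. Remainder: 9x⁴ − 33x³ + 54x² − 39x + 3.
Step 3: lead(9x⁴ − 33x³ + 54x² − 39x + 3) ÷ lead(D) = 9x⁴ ÷ 3x² = 3x². Subtract (3x²)·D = 9x⁴ − 18x³ + 3x². Remainder: −15x³ + 51x² − 39x + 3.
Step 4: lead(−15x³ + 51x² − 39x + 3) ÷ lead(D) = −15x³ ÷ 3x² = −5x. Subtract (−5x)·D = −15x³ + 30x² − 5x. Remainder: 21x² − 34x + 3.
Step 5: lead(21x² − 34x + 3) ÷ lead(D) = 21x² ÷ 3x² = 7. Subtract (7)·D = 21x² − 42x + 7. Remainder: 8x − 4.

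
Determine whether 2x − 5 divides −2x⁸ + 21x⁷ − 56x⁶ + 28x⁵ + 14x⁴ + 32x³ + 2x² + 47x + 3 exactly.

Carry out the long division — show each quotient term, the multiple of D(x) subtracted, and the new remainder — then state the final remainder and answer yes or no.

Step 1: lead(−2x⁸ + 21x⁷ − 56x⁶ + 28x⁵ + 14x⁴ + 32x³ + 2x² + 47x + 3) ÷ lead(D) = −2x⁸ ÷ 2x = −x⁷. Subtract (−x⁷)·D = −2x⁸ + 5x⁷. Remainder: 16x⁷ − 56x⁶ + 28x⁵ + 14x⁴ + 32x³ + 2x² + 47x + 3.
Step 2: lead(16x⁷ − 56x⁶ + 28x⁵ + 14x⁴ + 32x³ + 2x² + 47x + 3) ÷ lead(D) = 16x⁷ ÷ 2x = 8x⁶. Subtract (8x⁶)·D = 16x⁷ − 40x⁶. Remainder: −16x⁶ + 28x⁵ + 14x⁴ + 32x³ + 2x² + 47x + 3.
Step 3: lead(−16x⁶ + 28x⁵ + 14x⁴ + 32x³ + 2x² + 47x + 3) ÷ lead(D) = −16x⁶ ÷ 2x = −8x⁵. Subtract (−8x⁵)·D = −16x⁶ + 40x⁵. Remainder: −12x⁵ + 14x⁴ + 32x³ + 2x² + 47x + 3.
Step 4: lead(−12x⁵ + 14x⁴ + 32x³ + 2x² + 47x + 3) ÷ lead(D) = −12x⁵ ÷ 2x = −6x⁴. Subtract (−6x⁴)·D = −12x⁵ + 30x⁴. Remainder: −16x⁴ + 32x³ + 2x² + 47x + 3.
Step 5: lead(−16x⁴ + 32x³ + 2x² + 47x + 3) ÷ lead(D) = −16x⁴ ÷ 2x = −8x³. Subtract (−8x³)·D = −16x⁴ + 40x³. Remainder: −8x³ + 2x² + 47x + 3.
Step 6: lead(−8x³ + 2x² + 47x + 3) ÷ lead(D) = −8x³ ÷ 2x = −4x². Subtract (−4x²)·D = −8x³ + 20x². Remainder: −18x² + 47x + 3.
Step 7: lead(−18x² + 47x + 3) ÷ lead(D) = −18x² ÷ 2x = −9x. Subtract (−9x)·D = −18x² + 45x. Remainder: 2x + 3.
Step 8: lead(2x + 3) ÷ lead(D) = 2x ÷ 2x = 1. Subtract (1)·D = 2x − 5. Remainder: 8.

R(x) = 8, so D(x) is not a factor of P(x). no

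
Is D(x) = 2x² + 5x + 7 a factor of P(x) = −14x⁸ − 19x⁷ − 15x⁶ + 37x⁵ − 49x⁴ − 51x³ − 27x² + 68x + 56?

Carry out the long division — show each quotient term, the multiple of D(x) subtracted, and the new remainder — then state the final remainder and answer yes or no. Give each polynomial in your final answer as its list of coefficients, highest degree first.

R = [0], so D(x) is a factor of P(x). yes

Step 1: lead(−14x⁸ − 19x⁷ − 15x⁶ + 37x⁵ − 49x⁴ − 51x³ − 27x² + 68x + 56) ÷ lead(D) = −14x⁸ ÷ 2x² = −7x⁶. Subtract (−7x⁶)·D = −14x⁸ − 35x⁷ − 49x⁶. Remainder: 16x⁷ + 34x⁶ + 37x⁵ − 49x⁴ − 51x³ − 27x² + 68x + 56.
Step 2: lead(16x⁷ + 34x⁶ + 37x⁵ − 49x⁴ − 51x³ − 27x² + 68x + 56) ÷ lead(D) = 16x⁷ ÷ 2x² = 8x⁵. Subtract (8x⁵)·D = 16x⁷ + 40x⁶ + 56x⁵. Remainder: −6x⁶ − 19x⁵ − 49x⁴ − 51x³ − 27x² + 68x + 56.
Step 3: lead(−6x⁶ − 19x⁵ − 49x⁴ − 51x³ − 27x² + 68x + 56) ÷ lead(D) = −6x⁶ ÷ 2x² = −3x⁴. Subtract (−3x⁴)·D = −6x⁶ − 15x⁵ − 21x⁴. Remainder: −4x⁵ − 28x⁴ − 51x³ − 27x² + 68x + 56.
Step 4: lead(−4x⁵ − 28x⁴ − 51x³ − 27x² + 68x + 56) ÷ lead(D) = −4x⁵ ÷ 2x² = −2x³. Subtract (−2x³)·D = −4x⁵ − 10x⁴ − 14x³. Remainder: −18x⁴ − 37x³ − 27x² + 68x + 56.
Step 5: lead(−18x⁴ − 37x³ − 27x² + 68x + 56) ÷ lead(D) = −18x⁴ ÷ 2x² = −9x². Subtract (−9x²)·D = −18x⁴ − 45x³ − 63x². Remainder: 8x³ + 36x² + 68x + 56.
Step 6: lead(8x³ + 36x² + 68x + 56) ÷ lead(D) = 8x³ ÷ 2x² = 4x. Subtract (4x)·D = 8x³ + 20x² + 28x. Remainder: 16x² + 40x + 56.
Step 7: lead(16x² + 40x + 56) ÷ lead(D) = 16x² ÷ 2x² = 8. Subtract (8)·D = 16x² + 40x + 56. Remainder: 0.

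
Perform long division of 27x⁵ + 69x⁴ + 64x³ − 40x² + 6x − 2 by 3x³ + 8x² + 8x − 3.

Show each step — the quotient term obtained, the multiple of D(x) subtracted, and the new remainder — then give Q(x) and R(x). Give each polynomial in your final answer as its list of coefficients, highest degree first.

Step 1: lead(27x⁵ + 69x⁴ + 64x³ − 40x² + 6x − 2) ÷ lead(D) = 27x⁵ ÷ 3x³ = 9x². Subtract (9x²)·D = 27x⁵ + 72x⁴ + 72x³ − 27x². Remainder: −3x⁴ − 8x³ − 13x² + 6x − 2.
Step 2: lead(−3x⁴ − 8x³ − 13x² + 6x − 2) ÷ lead(D) = −3x⁴ ÷ 3x³ = −x. Subtract (−x)·D = −3x⁴ − 8x³ − 8x² + 3x. Remainder: −5x² + 3x − 2.

Q = [9, -1, 0]; R = [-5, 3, -2]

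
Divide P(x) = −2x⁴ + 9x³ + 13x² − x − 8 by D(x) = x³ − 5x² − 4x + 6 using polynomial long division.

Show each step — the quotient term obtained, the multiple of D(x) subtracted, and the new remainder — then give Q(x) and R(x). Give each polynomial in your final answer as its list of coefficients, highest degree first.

Step 1: lead(−2x⁴ + 9x³ + 13x² − x − 8) ÷ lead(D) = −2x⁴ ÷ x³ = −2x. Subtract (−2x)·D = −2x⁴ + 10x³ + 8x² − 12x. Remainder: −x³ + 5x² + 11x − 8.
Step 2: lead(−x³ + 5x² + 11x − 8) ÷ lead(D) = −x³ ÷ x³ = −1. Subtract (−1)·D = −x³ + 5x² + 4x − 6. Remainder: 7x − 2.

Q = [-2, -1]; R = [7, -2]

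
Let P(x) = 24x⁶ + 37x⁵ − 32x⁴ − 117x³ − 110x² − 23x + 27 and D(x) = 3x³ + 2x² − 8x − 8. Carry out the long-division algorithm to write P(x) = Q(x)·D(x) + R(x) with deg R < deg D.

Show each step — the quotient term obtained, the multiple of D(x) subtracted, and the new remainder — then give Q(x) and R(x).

Q(x) = 8x³ + 7x² + 6x − 3; R(x) = x + 3

Step 1: lead(24x⁶ + 37x⁵ − 32x⁴ − 117x³ − 110x² − 23x + 27) ÷ lead(D) = 24x⁶ ÷ 3x³ = 8x³. Subtract (8x³)·D = 24x⁶ + 16x⁵ − 64x⁴ − 64x³. Remainder: 21x⁵ + 32x⁴ − 53x³ − 110x² − 23x + 27.
Step 2: lead(21x⁵ + 32x⁴ − 53x³ − 110x² − 23x + 27) ÷ lead(D) = 21x⁵ ÷ 3x³ = 7x². Subtract (7x²)·D = 21x⁵ + 14x⁴ − 56x³ − 56x². Remainder: 18x⁴ + 3x³ − 54x² − 23x + 27.
Step 3: lead(18x⁴ + 3x³ − 54x² − 23x + 27) ÷ lead(D) = 18x⁴ ÷ 3x³ = 6x. Subtract (6x)·D = 18x⁴ + 12x³ − 48x² − 48x. Remainder: −9x³ − 6x² + 25x + 27.
Step 4: lead(−9x³ − 6x² + 25x + 27) ÷ lead(D) = −9x³ ÷ 3x³ = −3. Subtract (−3)·D = −9x³ − 6x² + 24x + 24. Remainder: x + 3.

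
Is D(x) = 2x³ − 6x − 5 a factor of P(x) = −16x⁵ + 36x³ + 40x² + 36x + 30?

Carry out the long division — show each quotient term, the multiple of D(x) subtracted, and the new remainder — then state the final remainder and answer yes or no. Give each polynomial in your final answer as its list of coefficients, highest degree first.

Step 1: lead(−16x⁵ + 36x³ + 40x² + 36x + 30) ÷ lead(D) = −16x⁵ ÷ 2x³ = −8x². Subtract (−8x²)·D = −16x⁵ + 48x³ + 40x². Remainder: −12x³ + 36x + 30.
Step 2: lead(−12x³ + 36x + 30) ÷ lead(D) = −12x³ ÷ 2x³ = −6. Subtract (−6)·D = −12x³ + 36x + 30. Remainder: 0.

R = [0], so D(x) is a factor of P(x). yes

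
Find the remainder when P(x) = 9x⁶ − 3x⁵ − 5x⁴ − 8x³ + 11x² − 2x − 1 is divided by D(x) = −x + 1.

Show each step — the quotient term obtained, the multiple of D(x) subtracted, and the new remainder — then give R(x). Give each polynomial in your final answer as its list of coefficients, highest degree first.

R = [1]

Step 1: lead(9x⁶ − 3x⁵ − 5x⁴ − 8x³ + 11x² − 2x − 1) ÷ lead(D) = 9x⁶ ÷ −x = −9x⁵. Subtract (−9x⁵)·D = 9x⁶ − 9x⁵. Remainder: 6x⁵ − 5x⁴ − 8x³ + 11x² − 2x − 1.
Step 2: lead(6x⁵ − 5x⁴ − 8x³ + 11x² − 2x − 1) ÷ lead(D) = 6x⁵ ÷ −x = −6x⁴. Subtract (−6x⁴)·D = 6x⁵ − 6x⁴. Remainder: x⁴ − 8x³ + 11x² − 2x − 1.
Step 3: lead(x⁴ − 8x³ + 11x² − 2x − 1) ÷ lead(D) = x⁴ ÷ −x = −x³. Subtract (−x³)·D = x⁴ − x³. Remainder: −7x³ + 11x² − 2x − 1.
Step 4: lead(−7x³ + 11x² − 2x − 1) ÷ lead(D) = −7x³ ÷ −x = 7x². Subtract (7x²)·D = −7x³ + 7x². Remainder: 4x² − 2x − 1.
Step 5: lead(4x² − 2x − 1) ÷ lead(D) = 4x² ÷ −x = −4x. Subtract (−4x)·D = 4x² − 4x. Remainder: 2x − 1.
Step 6: lead(2x − 1) ÷ lead(D) = 2x ÷ −x = −2. Subtract (−2)·D = 2x − 2. Remainder: 1.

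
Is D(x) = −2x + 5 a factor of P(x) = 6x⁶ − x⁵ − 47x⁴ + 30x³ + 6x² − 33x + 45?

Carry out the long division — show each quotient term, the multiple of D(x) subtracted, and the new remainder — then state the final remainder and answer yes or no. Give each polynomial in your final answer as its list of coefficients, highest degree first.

Step 1: lead(6x⁶ − x⁵ − 47x⁴ + 30x³ + 6x² − 33x + 45) ÷ lead(D) = 6x⁶ ÷ −2x = −3x⁵. Subtract (−3x⁵)·D = 6x⁶ − 15x⁵. Remainder: 14x⁵ − 47x⁴ + 30x³ + 6x² − 33x + 45.
Step 2: lead(14x⁵ − 47x⁴ + 30x³ + 6x² − 33x + 45) ÷ lead(D) = 14x⁵ ÷ −2x = −7x⁴. Subtract (−7x⁴)·D = 14x⁵ − 35x⁴. Remainder: −12x⁴ + 30x³ + 6x² − 33x + 45.
Step 3: lead(−12x⁴ + 30x³ + 6x² − 33x + 45) ÷ lead(D) = −12x⁴ ÷ −2x = 6x³. Subtract (6x³)·D = −12x⁴ + 30x³. Remainder: 6x² − 33x + 45.
Step 4: lead(6x² − 33x + 45) ÷ lead(D) = 6x² ÷ −2x = −3x. Subtract (−3x)·D = 6x² − 15x. Remainder: −18x + 45.
Step 5: lead(−18x + 45) ÷ lead(D) = −18x ÷ −2x = 9. Subtract (9)·D = −18x + 45. Remainder: 0.

R = [0], so D(x) is a factor of P(x). yes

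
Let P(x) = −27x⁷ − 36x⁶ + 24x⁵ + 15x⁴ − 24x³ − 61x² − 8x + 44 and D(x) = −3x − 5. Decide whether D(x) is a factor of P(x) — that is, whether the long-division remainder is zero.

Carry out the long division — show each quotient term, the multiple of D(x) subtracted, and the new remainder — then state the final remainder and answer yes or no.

R(x) = −1, so D(x) is not a factor of P(x). no

Step 1: lead(−27x⁷ − 36x⁶ + 24x⁵ + 15x⁴ − 24x³ − 61x² − 8x + 44) ÷ lead(D) = −27x⁷ ÷ −3x = 9x⁶. Subtract (9x⁶)·D = −27x⁷ − 45x⁶. Remainder: 9x⁶ + 24x⁵ + 15x⁴ − 24x³ − 61x² − 8x + 44.
Step 2: lead(9x⁶ + 24x⁵ + 15x⁴ − 24x³ − 61x² − 8x + 44) ÷ lead(D) = 9x⁶ ÷ −3x = −3x⁵. Subtract (−3x⁵)·D = 9x⁶ + 15x⁵. Remainder: 9x⁵ + 15x⁴ − 24x³ − 61x² − 8x + 44.
Step 3: lead(9x⁵ + 15x⁴ − 24x³ − 61x² − 8x + 44) ÷ lead(D) = 9x⁵ ÷ −3x = −3x⁴. Subtract (−3x⁴)·D = 9x⁵ + 15x⁴. Remainder: −24x³ − 61x² − 8x + 44.
Step 4: lead(−24x³ − 61x² − 8x + 44) ÷ lead(D) = −24x³ ÷ −3x = 8x². Subtract (8x²)·D = −24x³ − 40x². Remainder: −21x² − 8x + 44.
Step 5: lead(−21x² − 8x + 44) ÷ lead(D) = −21x² ÷ −3x = 7x. Subtract (7x)·D = −21x² − 35x. Remainder: 27x + 44.
Step 6: lead(27x + 44) ÷ lead(D) = 27x ÷ −3x = −9. Subtract (−9)·D = 27x + 45. Remainder: −1.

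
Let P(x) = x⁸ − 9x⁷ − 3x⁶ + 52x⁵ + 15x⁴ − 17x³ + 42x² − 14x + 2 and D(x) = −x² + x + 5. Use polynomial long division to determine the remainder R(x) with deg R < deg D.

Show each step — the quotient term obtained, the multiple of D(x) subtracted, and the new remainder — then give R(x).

Step 1: lead(x⁸ − 9x⁷ − 3x⁶ + 52x⁵ + 15x⁴ − 17x³ + 42x² − 14x + 2) ÷ lead(D) = x⁸ ÷ −x² = −x⁶. Subtract (−x⁶)·D = x⁸ − x⁷ − 5x⁶. Remainder: −8x⁷ + 2x⁶ + 52x⁵ + 15x⁴ − 17x³ + 42x² − 14x + 2.
Step 2: lead(−8x⁷ + 2x⁶ + 52x⁵ + 15x⁴ − 17x³ + 42x² − 14x + 2) ÷ lead(D) = −8x⁷ ÷ −x² = 8x⁵. Subtract (8x⁵)·D = −8x⁷ + 8x⁶ + 40x⁵. Remainder: −6x⁶ + 12x⁵ + 15x⁴ − 17x³ + 42x² − 14x + 2.
Step 3: lead(−6x⁶ + 12x⁵ + 15x⁴ − 17x³ + 42x² − 14x + 2) ÷ lead(D) = −6x⁶ ÷ −x² = 6x⁴. Subtract (6x⁴)·D = −6x⁶ + 6x⁵ + 30x⁴. Remainder: 6x⁵ − 15x⁴ − 17x³ + 42x² − 14x + 2.
Step 4: lead(6x⁵ − 15x⁴ − 17x³ + 42x² − 14x + 2) ÷ lead(D) = 6x⁵ ÷ −x² = −6x³. Subtract (−6x³)·D = 6x⁵ − 6x⁴ − 30x³. Remainder: −9x⁴ + 13x³ + 42x² − 14x + 2.
Step 5: lead(−9x⁴ + 13x³ + 42x² − 14x + 2) ÷ lead(D) = −9x⁴ ÷ −x² = 9x². Subtract (9x²)·D = −9x⁴ + 9x³ + 45x². Remainder: 4x³ − 3x² − 14x + 2.
Step 6: lead(4x³ − 3x² − 14x + 2) ÷ lead(D) = 4x³ ÷ −x² = −4x. Subtract (−4x)·D = 4x³ − 4x² − 20x. Remainder: x² + 6x + 2.
Step 7: lead(x² + 6x + 2) ÷ lead(D) = x² ÷ −x² = −1. Subtract (−1)·D = x² − x − 5. Remainder: 7x + 7.

R(x) = 7x + 7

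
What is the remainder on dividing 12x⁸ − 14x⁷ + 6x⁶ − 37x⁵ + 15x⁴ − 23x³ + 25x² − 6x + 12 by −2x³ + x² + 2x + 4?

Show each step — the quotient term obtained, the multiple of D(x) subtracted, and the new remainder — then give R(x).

Step 1: lead(12x⁸ − 14x⁷ + 6x⁶ − 37x⁵ + 15x⁴ − 23x³ + 25x² − 6x + 12) ÷ lead(D) = 12x⁸ ÷ −2x³ = −6x⁵. Subtract (−6x⁵)·D = 12x⁸ − 6x⁷ − 12x⁶ − 24x⁵. Remainder: −8x⁷ + 18x⁶ − 13x⁵ + 15x⁴ − 23x³ + 25x² − 6x + 12.
Step 2: lead(−8x⁷ + 18x⁶ − 13x⁵ + 15x⁴ − 23x³ + 25x² − 6x + 12) ÷ lead(D) = −8x⁷ ÷ −2x³ = 4x⁴. Subtract (4x⁴)·D = −8x⁷ + 4x⁶ + 8x⁵ + 16x⁴. Remainder: 14x⁶ − 21x⁵ − x⁴ − 23x³ + 25x² − 6x + 12.
Step 3: lead(14x⁶ − 21x⁵ − x⁴ − 23x³ + 25x² − 6x + 12) ÷ lead(D) = 14x⁶ ÷ −2x³ = −7x³. Subtract (−7x³)·D = 14x⁶ − 7x⁵ − 14x⁴ − 28x³. Remainder: −14x⁵ + 13x⁴ + 5x³ + 25x² − 6x + 12.
Step 4: lead(−14x⁵ + 13x⁴ + 5x³ + 25x² − 6x + 12) ÷ lead(D) = −14x⁵ ÷ −2x³ = 7x². Subtract (7x²)·D = −14x⁵ + 7x⁴ + 14x³ + 28x². Remainder: 6x⁴ − 9x³ − 3x² − 6x + 12.
Step 5: lead(6x⁴ − 9x³ − 3x² − 6x + 12) ÷ lead(D) = 6x⁴ ÷ −2x³ = −3x. Subtract (−3x)·D = 6x⁴ − 3x³ − 6x² − 12x. Remainder: −6x³ + 3x² + 6x + 12.
Step 6: lead(−6x³ + 3x² + 6x + 12) ÷ lead(D) = −6x³ ÷ −2x³ = 3. Subtract (3)·D = −6x³ + 3x² + 6x + 12. Remainder: 0.

R(x) = 0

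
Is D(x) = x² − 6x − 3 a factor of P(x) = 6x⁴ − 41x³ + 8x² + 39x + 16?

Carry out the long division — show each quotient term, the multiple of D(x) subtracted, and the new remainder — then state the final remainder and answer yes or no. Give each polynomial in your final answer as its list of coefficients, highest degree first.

R = [4], so D(x) is not a factor of P(x). no

Step 1: lead(6x⁴ − 41x³ + 8x² + 39x + 16) ÷ lead(D) = 6x⁴ ÷ x² = 6x². Subtract (6x²)·D = 6x⁴ − 36x³ − 18x². Remainder: −5x³ + 26x² + 39x + 16.
Step 2: lead(−5x³ + 26x² + 39x + 16) ÷ lead(D) = −5x³ ÷ x² = −5x. Subtract (−5x)·D = −5x³ + 30x² + 15x. Remainder: −4x² + 24x + 16.
Step 3: lead(−4x² + 24x + 16) ÷ lead(D) = −4x² ÷ x² = −4. Subtract (−4)·D = −4x² + 24x + 12. Remainder: 4.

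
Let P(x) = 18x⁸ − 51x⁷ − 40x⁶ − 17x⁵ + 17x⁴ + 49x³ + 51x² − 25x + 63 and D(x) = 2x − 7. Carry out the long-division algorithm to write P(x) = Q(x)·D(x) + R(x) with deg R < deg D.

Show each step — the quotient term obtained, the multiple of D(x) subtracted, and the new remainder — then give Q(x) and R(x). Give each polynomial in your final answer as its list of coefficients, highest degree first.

Q = [9, 6, 1, -5, -9, -7, 1, -9]; R = [0]

Step 1: lead(18x⁸ − 51x⁷ − 40x⁶ − 17x⁵ + 17x⁴ + 49x³ + 51x² − 25x + 63) ÷ lead(D) = 18x⁸ ÷ 2x = 9x⁷. Subtract (9x⁷)·D = 18x⁸ − 63x⁷. Remainder: 12x⁷ − 40x⁶ − 17x⁵ + 17x⁴ + 49x³ + 51x² − 25x + 63.
Step 2: lead(12x⁷ − 40x⁶ − 17x⁵ + 17x⁴ + 49x³ + 51x² − 25x + 63) ÷ lead(D) = 12x⁷ ÷ 2x = 6x⁶. Subtract (6x⁶)·D = 12x⁷ − 42x⁶. Remainder: 2x⁶ − 17x⁵ + 17x⁴ + 49x³ + 51x² − 25x + 63.
Step 3: lead(2x⁶ − 17x⁵ + 17x⁴ + 49x³ + 51x² − 25x + 63) ÷ lead(D) = 2x⁶ ÷ 2x = x⁵. Subtract (x⁵)·D = 2x⁶ − 7x⁵. Remainder: −10x⁵ + 17x⁴ + 49x³ + 51x² − 25x + 63.
Step 4: lead(−10x⁵ + 17x⁴ + 49x³ + 51x² − 25x + 63) ÷ lead(D) = −10x⁵ ÷ 2x = −5x⁴. Subtract (−5x⁴)·D = −10x⁵ + 35x⁴. Remainder: −18x⁴ + 49x³ + 51x² − 25x + 63.
Step 5: lead(−18x⁴ + 49x³ + 51x² − 25x + 63) ÷ lead(D) = −18x⁴ ÷ 2x = −9x³. Subtract (−9x³)·D = −18x⁴ + 63x³. Remainder: −14x³ + 51x² − 25x + 63.
Step 6: lead(−14x³ + 51x² − 25x + 63) ÷ lead(D) = −14x³ ÷ 2x = −7x². Subtract (−7x²)·D = −14x³ + 49x². Remainder: 2x² − 25x + 63.
Step 7: lead(2x² − 25x + 63) ÷ lead(D) = 2x² ÷ 2x = x. Subtract (x)·D = 2x² − 7x. Remainder: −18x + 63.
Step 8: lead(−18x + 63) ÷ lead(D) = −18x ÷ 2x = −9. Subtract (−9)·D = −18x + 63. Remainder: 0.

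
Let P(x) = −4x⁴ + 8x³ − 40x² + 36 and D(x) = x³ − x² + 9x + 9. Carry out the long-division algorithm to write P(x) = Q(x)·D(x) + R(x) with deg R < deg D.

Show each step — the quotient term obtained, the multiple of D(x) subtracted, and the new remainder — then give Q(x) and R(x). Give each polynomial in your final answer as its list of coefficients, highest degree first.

Q = [-4, 4]; R = [0]

Step 1: lead(−4x⁴ + 8x³ − 40x² + 36) ÷ lead(D) = −4x⁴ ÷ x³ = −4x. Subtract (−4x)·D = −4x⁴ + 4x³ − 36x² − 36x. Remainder: 4x³ − 4x² + 36x + 36.
Step 2: lead(4x³ − 4x² + 36x + 36) ÷ lead(D) = 4x³ ÷ x³ = 4. Subtract (4)·D = 4x³ − 4x² + 36x + 36. Remainder: 0.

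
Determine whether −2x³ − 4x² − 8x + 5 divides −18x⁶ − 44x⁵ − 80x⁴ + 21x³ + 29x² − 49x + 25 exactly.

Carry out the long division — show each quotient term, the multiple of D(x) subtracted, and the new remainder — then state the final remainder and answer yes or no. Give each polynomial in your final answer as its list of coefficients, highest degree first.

R = [-7, 3, 5], so D(x) is not a factor of P(x). no

Step 1: lead(−18x⁶ − 44x⁵ − 80x⁴ + 21x³ + 29x² − 49x + 25) ÷ lead(D) = −18x⁶ ÷ −2x³ = 9x³. Subtract (9x³)·D = −18x⁶ − 36x⁵ − 72x⁴ + 45x³. Remainder: −8x⁵ − 8x⁴ − 24x³ + 29x² − 49x + 25.
Step 2: lead(−8x⁵ − 8x⁴ − 24x³ + 29x² − 49x + 25) ÷ lead(D) = −8x⁵ ÷ −2x³ = 4x². Subtract (4x²)·D = −8x⁵ − 16x⁴ − 32x³ + 20x². Remainder: 8x⁴ + 8x³ + 9x² − 49x + 25.
Step 3: lead(8x⁴ + 8x³ + 9x² − 49x + 25) ÷ lead(D) = 8x⁴ ÷ −2x³ = −4x. Subtract (−4x)·D = 8x⁴ + 16x³ + 32x² − 20x. Remainder: −8x³ − 23x² − 29x + 25.
Step 4: lead(−8x³ − 23x² − 29x + 25) ÷ lead(D) = −8x³ ÷ −2x³ = 4. Subtract (4)·D = −8x³ − 16x² − 32x + 20. Remainder: −7x² + 3x + 5.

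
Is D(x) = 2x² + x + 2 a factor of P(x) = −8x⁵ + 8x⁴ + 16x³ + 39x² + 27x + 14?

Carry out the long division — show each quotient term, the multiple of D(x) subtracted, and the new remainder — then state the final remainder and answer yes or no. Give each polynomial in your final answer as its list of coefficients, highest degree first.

R = [-4], so D(x) is not a factor of P(x). no

Step 1: lead(−8x⁵ + 8x⁴ + 16x³ + 39x² + 27x + 14) ÷ lead(D) = −8x⁵ ÷ 2x² = −4x³. Subtract (−4x³)·D = −8x⁵ − 4x⁴ − 8x³. Remainder: 12x⁴ + 24x³ + 39x² + 27x + 14.
Step 2: lead(12x⁴ + 24x³ + 39x² + 27x + 14) ÷ lead(D) = 12x⁴ ÷ 2x² = 6x². Subtract (6x²)·D = 12x⁴ + 6x³ + 12x². Remainder: 18x³ + 27x² + 27x + 14.
Step 3: lead(18x³ + 27x² + 27x + 14) ÷ lead(D) = 18x³ ÷ 2x² = 9x. Subtract (9x)·D = 18x³ + 9x² + 18x. Remainder: 18x² + 9x + 14.
Step 4: lead(18x² + 9x + 14) ÷ lead(D) = 18x² ÷ 2x² = 9. Subtract (9)·D = 18x² + 9x + 18. Remainder: −4.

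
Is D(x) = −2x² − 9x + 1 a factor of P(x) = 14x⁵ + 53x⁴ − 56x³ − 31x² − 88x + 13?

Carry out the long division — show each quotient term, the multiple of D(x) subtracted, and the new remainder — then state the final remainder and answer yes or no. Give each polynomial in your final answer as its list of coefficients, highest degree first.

Step 1: lead(14x⁵ + 53x⁴ − 56x³ − 31x² − 88x + 13) ÷ lead(D) = 14x⁵ ÷ −2x² = −7x³. Subtract (−7x³)·D = 14x⁵ + 63x⁴ − 7x³. Remainder: −10x⁴ − 49x³ − 31x² − 88x + 13.
Step 2: lead(−10x⁴ − 49x³ − 31x² − 88x + 13) ÷ lead(D) = −10x⁴ ÷ −2x² = 5x². Subtract (5x²)·D = −10x⁴ − 45x³ + 5x². Remainder: −4x³ − 36x² − 88x + 13.
Step 3: lead(−4x³ − 36x² − 88x + 13) ÷ lead(D) = −4x³ ÷ −2x² = 2x. Subtract (2x)·D = −4x³ − 18x² + 2x. Remainder: −18x² − 90x + 13.
Step 4: lead(−18x² − 90x + 13) ÷ lead(D) = −18x² ÷ −2x² = 9. Subtract (9)·D = −18x² − 81x + 9. Remainder: −9x + 4.

R = [-9, 4], so D(x) is not a factor of P(x). no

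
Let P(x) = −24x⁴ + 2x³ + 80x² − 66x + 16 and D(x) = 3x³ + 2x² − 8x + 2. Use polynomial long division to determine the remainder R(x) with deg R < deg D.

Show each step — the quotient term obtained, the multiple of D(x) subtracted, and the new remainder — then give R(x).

R(x) = 4x² − 2x + 4

Step 1: lead(−24x⁴ + 2x³ + 80x² − 66x + 16) ÷ lead(D) = −24x⁴ ÷ 3x³ = −8x. Subtract (−8x)·D = −24x⁴ − 16x³ + 64x² − 16x. Remainder: 18x³ + 16x² − 50x + 16.
Step 2: lead(18x³ + 16x² − 50x + 16) ÷ lead(D) = 18x³ ÷ 3x³ = 6. Subtract (6)·D = 18x³ + 12x² − 48x + 12. Remainder: 4x² − 2x + 4.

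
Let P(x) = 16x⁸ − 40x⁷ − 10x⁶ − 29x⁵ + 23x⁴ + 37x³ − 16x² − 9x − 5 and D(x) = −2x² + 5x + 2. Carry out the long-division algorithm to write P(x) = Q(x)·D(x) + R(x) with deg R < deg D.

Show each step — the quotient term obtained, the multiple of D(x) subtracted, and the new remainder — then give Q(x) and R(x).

Q(x) = −8x⁶ − 3x⁴ + 7x³ + 3x² − 4x + 1; R(x) = −6x − 7

Step 1: lead(16x⁸ − 40x⁷ − 10x⁶ − 29x⁵ + 23x⁴ + 37x³ − 16x² − 9x − 5) ÷ lead(D) = 16x⁸ ÷ −2x² = −8x⁶. Subtract (−8x⁶)·D = 16x⁸ − 40x⁷ − 16x⁶. Remainder: 6x⁶ − 29x⁵ + 23x⁴ + 37x³ − 16x² − 9x − 5.
Step 2: lead(6x⁶ − 29x⁵ + 23x⁴ + 37x³ − 16x² − 9x − 5) ÷ lead(D) = 6x⁶ ÷ −2x² = −3x⁴. Subtract (−3x⁴)·D = 6x⁶ − 15x⁵ − 6x⁴. Remainder: −14x⁵ + 29x⁴ + 37x³ − 16x² − 9x − 5.
Step 3: lead(−14x⁵ + 29x⁴ + 37x³ − 16x² − 9x − 5) ÷ lead(D) = −14x⁵ ÷ −2x² = 7x³. Subtract (7x³)·D = −14x⁵ + 35x⁴ + 14x³. Remainder: −6x⁴ + 23x³ − 16x² − 9x − 5.
Step 4: lead(−6x⁴ + 23x³ − 16x² − 9x − 5) ÷ lead(D) = −6x⁴ ÷ −2x² = 3x². Subtract (3x²)·D = −6x⁴ + 15x³ + 6x². Remainder: 8x³ − 22x² − 9x − 5.
Step 5: lead(8x³ − 22x² − 9x − 5) ÷ lead(D) = 8x³ ÷ −2x² = −4x. Subtract (−4x)·D = 8x³ − 20x² − 8x. Remainder: −2x² − x − 5.
Step 6: lead(−2x² − x − 5) ÷ lead(D) = −2x² ÷ −2x² = 1. Subtract (1)·D = −2x² + 5x + 2. Remainder: −6x − 7.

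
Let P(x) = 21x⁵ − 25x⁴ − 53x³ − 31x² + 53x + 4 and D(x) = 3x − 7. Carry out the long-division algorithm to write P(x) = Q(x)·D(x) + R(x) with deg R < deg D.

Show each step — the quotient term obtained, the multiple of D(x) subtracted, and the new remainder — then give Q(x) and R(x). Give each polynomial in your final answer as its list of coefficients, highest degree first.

Q = [7, 8, 1, -8, -1]; R = [-3]

Step 1: lead(21x⁵ − 25x⁴ − 53x³ − 31x² + 53x + 4) ÷ lead(D) = 21x⁵ ÷ 3x = 7x⁴. Subtract (7x⁴)·D = 21x⁵ − 49x⁴. Remainder: 24x⁴ − 53x³ − 31x² + 53x + 4.
Step 2: lead(24x⁴ − 53x³ − 31x² + 53x + 4) ÷ lead(D) = 24x⁴ ÷ 3x = 8x³. Subtract (8x³)·D = 24x⁴ − 56x³. Remainder: 3x³ − 31x² + 53x + 4.
Step 3: lead(3x³ − 31x² + 53x + 4) ÷ lead(D) = 3x³ ÷ 3x = x². Subtract (x²)·D = 3x³ − 7x². Remainder: −24x² + 53x + 4.
Step 4: lead(−24x² + 53x + 4) ÷ lead(D) = −24x² ÷ 3x = −8x. Subtract (−8x)·D = −24x² + 56x. Remainder: −3x + 4.
Step 5: lead(−3x + 4) ÷ lead(D) = −3x ÷ 3x = −1. Subtract (−1)·D = −3x + 7. Remainder: −3.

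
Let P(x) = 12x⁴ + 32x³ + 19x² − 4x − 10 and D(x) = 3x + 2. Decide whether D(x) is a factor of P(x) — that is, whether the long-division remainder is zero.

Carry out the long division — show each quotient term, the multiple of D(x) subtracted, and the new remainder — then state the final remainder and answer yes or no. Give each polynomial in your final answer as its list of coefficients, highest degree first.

R = [-6], so D(x) is not a factor of P(x). no

Step 1: lead(12x⁴ + 32x³ + 19x² − 4x − 10) ÷ lead(D) = 12x⁴ ÷ 3x = 4x³. Subtract (4x³)·D = 12x⁴ + 8x³. Remainder: 24x³ + 19x² − 4x − 10.
Step 2: lead(24x³ + 19x² − 4x − 10) ÷ lead(D) = 24x³ ÷ 3x = 8x². Subtract (8x²)·D = 24x³ + 16x². Remainder: 3x² − 4x − 10.
Step 3: lead(3x² − 4x − 10) ÷ lead(D) = 3x² ÷ 3x = x. Subtract (x)·D = 3x² + 2x. Remainder: −6x − 10.
Step 4: lead(−6x − 10) ÷ lead(D) = −6x ÷ 3x = −2. Subtract (−2)·D = −6x − 4. Remainder: −6.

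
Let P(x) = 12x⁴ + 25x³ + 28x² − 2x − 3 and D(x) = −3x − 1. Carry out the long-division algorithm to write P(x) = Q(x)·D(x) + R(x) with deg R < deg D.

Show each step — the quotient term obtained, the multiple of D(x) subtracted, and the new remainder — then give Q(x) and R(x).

Step 1: lead(12x⁴ + 25x³ + 28x² − 2x − 3) ÷ lead(D) = 12x⁴ ÷ −3x = −4x³. Subtract (−4x³)·D = 12x⁴ + 4x³. Remainder: 21x³ + 28x² − 2x − 3.
Step 2: lead(21x³ + 28x² − 2x − 3) ÷ lead(D) = 21x³ ÷ −3x = −7x². Subtract (−7x²)·D = 21x³ + 7x². Remainder: 21x² − 2x − 3.
Step 3: lead(21x² − 2x − 3) ÷ lead(D) = 21x² ÷ −3x = −7x. Subtract (−7x)·D = 21x² + 7x. Remainder: −9x − 3.
Step 4: lead(−9x − 3) ÷ lead(D) = −9x ÷ −3x = 3. Subtract (3)·D = −9x − 3. Remainder: 0.

Q(x) = −4x³ − 7x² − 7x + 3; R(x) = 0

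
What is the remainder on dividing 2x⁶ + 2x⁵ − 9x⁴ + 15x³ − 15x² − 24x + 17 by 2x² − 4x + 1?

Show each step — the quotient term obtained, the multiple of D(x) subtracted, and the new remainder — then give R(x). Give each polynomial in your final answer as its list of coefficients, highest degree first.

Step 1: lead(2x⁶ + 2x⁵ − 9x⁴ + 15x³ − 15x² − 24x + 17) ÷ lead(D) = 2x⁶ ÷ 2x² = x⁴. Subtract (x⁴)·D = 2x⁶ − 4x⁵ + x⁴. Remainder: 6x⁵ − 10x⁴ + 15x³ − 15x² − 24x + 17.
Step 2: lead(6x⁵ − 10x⁴ + 15x³ − 15x² − 24x + 17) ÷ lead(D) = 6x⁵ ÷ 2x² = 3x³. Subtract (3x³)·D = 6x⁵ − 12x⁴ + 3x³. Remainder: 2x⁴ + 12x³ − 15x² − 24x + 17.
Step 3: lead(2x⁴ + 12x³ − 15x² − 24x + 17) ÷ lead(D) = 2x⁴ ÷ 2x² = x². Subtract (x²)·D = 2x⁴ − 4x³ + x². Remainder: 16x³ − 16x² − 24x + 17.
Step 4: lead(16x³ − 16x² − 24x + 17) ÷ lead(D) = 16x³ ÷ 2x² = 8x. Subtract (8x)·D = 16x³ − 32x² + 8x. Remainder: 16x² − 32x + 17.
Step 5: lead(16x² − 32x + 17) ÷ lead(D) = 16x² ÷ 2x² = 8. Subtract (8)·D = 16x² − 32x + 8. Remainder: 9.

R = [9]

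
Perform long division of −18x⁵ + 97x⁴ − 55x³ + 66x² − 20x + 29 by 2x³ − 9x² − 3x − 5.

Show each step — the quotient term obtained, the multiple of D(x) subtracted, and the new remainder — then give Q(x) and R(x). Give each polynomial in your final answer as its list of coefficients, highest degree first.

Step 1: lead(−18x⁵ + 97x⁴ − 55x³ + 66x² − 20x + 29) ÷ lead(D) = −18x⁵ ÷ 2x³ = −9x². Subtract (−9x²)·D = −18x⁵ + 81x⁴ + 27x³ + 45x². Remainder: 16x⁴ − 82x³ + 21x² − 20x + 29.
Step 2: lead(16x⁴ − 82x³ + 21x² − 20x + 29) ÷ lead(D) = 16x⁴ ÷ 2x³ = 8x. Subtract (8x)·D = 16x⁴ − 72x³ − 24x² − 40x. Remainder: −10x³ + 45x² + 20x + 29.
Step 3: lead(−10x³ + 45x² + 20x + 29) ÷ lead(D) = −10x³ ÷ 2x³ = −5. Subtract (−5)·D = −10x³ + 45x² + 15x + 25. Remainder: 5x + 4.

Q = [-9, 8, -5]; R = [5, 4]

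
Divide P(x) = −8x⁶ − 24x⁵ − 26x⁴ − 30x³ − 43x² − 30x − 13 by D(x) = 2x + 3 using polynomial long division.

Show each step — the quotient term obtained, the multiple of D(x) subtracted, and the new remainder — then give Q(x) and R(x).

Q(x) = −4x⁵ − 6x⁴ − 4x³ − 9x² − 8x − 3; R(x) = −4

Step 1: lead(−8x⁶ − 24x⁵ − 26x⁴ − 30x³ − 43x² − 30x − 13) ÷ lead(D) = −8x⁶ ÷ 2x = −4x⁵. Subtract (−4x⁵)·D = −8x⁶ − 12x⁵. Remainder: −12x⁵ − 26x⁴ − 30x³ − 43x² − 30x − 13.
Step 2: lead(−12x⁵ − 26x⁴ − 30x³ − 43x² − 30x − 13) ÷ lead(D) = −12x⁵ ÷ 2x = −6x⁴. Subtract (−6x⁴)·D = −12x⁵ − 18x⁴. Remainder: −8x⁴ − 30x³ − 43x² − 30x − 13.
Step 3: lead(−8x⁴ − 30x³ − 43x² − 30x − 13) ÷ lead(D) = −8x⁴ ÷ 2x = −4x³. Subtract (−4x³)·D = −8x⁴ − 12x³. Remainder: −18x³ − 43x² − 30x − 13.
Step 4: lead(−18x³ − 43x² − 30x − 13) ÷ lead(D) = −18x³ ÷ 2x = −9x². Subtract (−9x²)·D = −18x³ − 27x². Remainder: −16x² − 30x − 13.
Step 5: lead(−16x² − 30x − 13) ÷ lead(D) = −16x² ÷ 2x = −8x. Subtract (−8x)·D = −16x² − 24x. Remainder: −6x − 13.
Step 6: lead(−6x − 13) ÷ lead(D) = −6x ÷ 2x = −3. Subtract (−3)·D = −6x − 9. Remainder: −4.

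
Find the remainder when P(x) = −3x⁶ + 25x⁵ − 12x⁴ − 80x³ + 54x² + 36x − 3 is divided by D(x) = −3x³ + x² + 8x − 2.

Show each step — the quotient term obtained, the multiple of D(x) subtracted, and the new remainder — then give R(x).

R(x) = −4x + 9

Step 1: lead(−3x⁶ + 25x⁵ − 12x⁴ − 80x³ + 54x² + 36x − 3) ÷ lead(D) = −3x⁶ ÷ −3x³ = x³. Subtract (x³)·D = −3x⁶ + x⁵ + 8x⁴ − 2x³. Remainder: 24x⁵ − 20x⁴ − 78x³ + 54x² + 36x − 3.
Step 2: lead(24x⁵ − 20x⁴ − 78x³ + 54x² + 36x − 3) ÷ lead(D) = 24x⁵ ÷ −3x³ = −8x². Subtract (−8x²)·D = 24x⁵ − 8x⁴ − 64x³ + 16x². Remainder: −12x⁴ − 14x³ + 38x² + 36x − 3.
Step 3: lead(−12x⁴ − 14x³ + 38x² + 36x − 3) ÷ lead(D) = −12x⁴ ÷ −3x³ = 4x. Subtract (4x)·D = −12x⁴ + 4x³ + 32x² − 8x. Remainder: −18x³ + 6x² + 44x − 3.
Step 4: lead(−18x³ + 6x² + 44x − 3) ÷ lead(D) = −18x³ ÷ −3x³ = 6. Subtract (6)·D = −18x³ + 6x² + 48x − 12. Remainder: −4x + 9.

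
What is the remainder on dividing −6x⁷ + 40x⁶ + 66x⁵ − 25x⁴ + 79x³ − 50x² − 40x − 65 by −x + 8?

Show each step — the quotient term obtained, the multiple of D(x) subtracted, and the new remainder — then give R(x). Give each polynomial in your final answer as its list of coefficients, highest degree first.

Step 1: lead(−6x⁷ + 40x⁶ + 66x⁵ − 25x⁴ + 79x³ − 50x² − 40x − 65) ÷ lead(D) = −6x⁷ ÷ −x = 6x⁶. Subtract (6x⁶)·D = −6x⁷ + 48x⁶. Remainder: −8x⁶ + 66x⁵ − 25x⁴ + 79x³ − 50x² − 40x − 65.
Step 2: lead(−8x⁶ + 66x⁵ − 25x⁴ + 79x³ − 50x² − 40x − 65) ÷ lead(D) = −8x⁶ ÷ −x = 8x⁵. Subtract (8x⁵)·D = −8x⁶ + 64x⁵. Remainder: 2x⁵ − 25x⁴ + 79x³ − 50x² − 40x − 65.
Step 3: lead(2x⁵ − 25x⁴ + 79x³ − 50x² − 40x − 65) ÷ lead(D) = 2x⁵ ÷ −x = −2x⁴. Subtract (−2x⁴)·D = 2x⁵ − 16x⁴. Remainder: −9x⁴ + 79x³ − 50x² − 40x − 65.
Step 4: lead(−9x⁴ + 79x³ − 50x² − 40x − 65) ÷ lead(D) = −9x⁴ ÷ −x = 9x³. Subtract (9x³)·D = −9x⁴ + 72x³. Remainder: 7x³ − 50x² − 40x − 65.
Step 5: lead(7x³ − 50x² − 40x − 65) ÷ lead(D) = 7x³ ÷ −x = −7x². Subtract (−7x²)·D = 7x³ − 56x². Remainder: 6x² − 40x − 65.
Step 6: lead(6x² − 40x − 65) ÷ lead(D) = 6x² ÷ −x = −6x. Subtract (−6x)·D = 6x² − 48x. Remainder: 8x − 65.
Step 7: lead(8x − 65) ÷ lead(D) = 8x ÷ −x = −8. Subtract (−8)·D = 8x − 64. Remainder: −1.

R = [-1]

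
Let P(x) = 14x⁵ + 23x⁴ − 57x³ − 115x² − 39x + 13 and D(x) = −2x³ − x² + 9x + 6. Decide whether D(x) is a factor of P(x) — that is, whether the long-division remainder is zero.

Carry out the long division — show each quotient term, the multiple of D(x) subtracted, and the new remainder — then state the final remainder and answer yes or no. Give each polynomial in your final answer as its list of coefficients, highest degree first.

R = [7], so D(x) is not a factor of P(x). no

Step 1: lead(14x⁵ + 23x⁴ − 57x³ − 115x² − 39x + 13) ÷ lead(D) = 14x⁵ ÷ −2x³ = −7x². Subtract (−7x²)·D = 14x⁵ + 7x⁴ − 63x³ − 42x². Remainder: 16x⁴ + 6x³ − 73x² − 39x + 13.
Step 2: lead(16x⁴ + 6x³ − 73x² − 39x + 13) ÷ lead(D) = 16x⁴ ÷ −2x³ = −8x. Subtract (−8x)·D = 16x⁴ + 8x³ − 72x² − 48x. Remainder: −2x³ − x² + 9x + 13.
Step 3: lead(−2x³ − x² + 9x + 13) ÷ lead(D) = −2x³ ÷ −2x³ = 1. Subtract (1)·D = −2x³ − x² + 9x + 6. Remainder: 7.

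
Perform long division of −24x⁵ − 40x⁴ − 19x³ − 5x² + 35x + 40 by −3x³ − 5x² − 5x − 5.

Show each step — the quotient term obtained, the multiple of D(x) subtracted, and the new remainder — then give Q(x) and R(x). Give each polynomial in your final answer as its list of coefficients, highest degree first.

Step 1: lead(−24x⁵ − 40x⁴ − 19x³ − 5x² + 35x + 40) ÷ lead(D) = −24x⁵ ÷ −3x³ = 8x². Subtract (8x²)·D = −24x⁵ − 40x⁴ − 40x³ − 40x². Remainder: 21x³ + 35x² + 35x + 40.
Step 2: lead(21x³ + 35x² + 35x + 40) ÷ lead(D) = 21x³ ÷ −3x³ = −7. Subtract (−7)·D = 21x³ + 35x² + 35x + 35. Remainder: 5.

Q = [8, 0, -7]; R = [5]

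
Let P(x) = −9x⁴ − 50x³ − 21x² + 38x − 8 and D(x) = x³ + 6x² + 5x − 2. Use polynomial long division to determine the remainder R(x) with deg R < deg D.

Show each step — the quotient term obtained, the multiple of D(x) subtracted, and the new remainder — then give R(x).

R(x) = 0

Step 1: lead(−9x⁴ − 50x³ − 21x² + 38x − 8) ÷ lead(D) = −9x⁴ ÷ x³ = −9x. Subtract (−9x)·D = −9x⁴ − 54x³ − 45x² + 18x. Remainder: 4x³ + 24x² + 20x − 8.
Step 2: lead(4x³ + 24x² + 20x − 8) ÷ lead(D) = 4x³ ÷ x³ = 4. Subtract (4)·D = 4x³ + 24x² + 20x − 8. Remainder: 0.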